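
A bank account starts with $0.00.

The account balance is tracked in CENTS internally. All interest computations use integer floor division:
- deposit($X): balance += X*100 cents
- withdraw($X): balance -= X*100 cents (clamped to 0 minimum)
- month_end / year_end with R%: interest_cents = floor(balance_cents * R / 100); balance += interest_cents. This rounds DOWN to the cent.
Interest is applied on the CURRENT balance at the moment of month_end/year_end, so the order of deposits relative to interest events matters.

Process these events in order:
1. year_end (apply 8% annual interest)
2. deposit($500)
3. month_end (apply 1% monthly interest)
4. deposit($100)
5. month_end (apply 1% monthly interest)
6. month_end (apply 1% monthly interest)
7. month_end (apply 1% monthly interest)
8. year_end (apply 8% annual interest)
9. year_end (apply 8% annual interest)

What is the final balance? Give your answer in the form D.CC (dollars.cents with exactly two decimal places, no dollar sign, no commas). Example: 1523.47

Answer: 727.04

Derivation:
After 1 (year_end (apply 8% annual interest)): balance=$0.00 total_interest=$0.00
After 2 (deposit($500)): balance=$500.00 total_interest=$0.00
After 3 (month_end (apply 1% monthly interest)): balance=$505.00 total_interest=$5.00
After 4 (deposit($100)): balance=$605.00 total_interest=$5.00
After 5 (month_end (apply 1% monthly interest)): balance=$611.05 total_interest=$11.05
After 6 (month_end (apply 1% monthly interest)): balance=$617.16 total_interest=$17.16
After 7 (month_end (apply 1% monthly interest)): balance=$623.33 total_interest=$23.33
After 8 (year_end (apply 8% annual interest)): balance=$673.19 total_interest=$73.19
After 9 (year_end (apply 8% annual interest)): balance=$727.04 total_interest=$127.04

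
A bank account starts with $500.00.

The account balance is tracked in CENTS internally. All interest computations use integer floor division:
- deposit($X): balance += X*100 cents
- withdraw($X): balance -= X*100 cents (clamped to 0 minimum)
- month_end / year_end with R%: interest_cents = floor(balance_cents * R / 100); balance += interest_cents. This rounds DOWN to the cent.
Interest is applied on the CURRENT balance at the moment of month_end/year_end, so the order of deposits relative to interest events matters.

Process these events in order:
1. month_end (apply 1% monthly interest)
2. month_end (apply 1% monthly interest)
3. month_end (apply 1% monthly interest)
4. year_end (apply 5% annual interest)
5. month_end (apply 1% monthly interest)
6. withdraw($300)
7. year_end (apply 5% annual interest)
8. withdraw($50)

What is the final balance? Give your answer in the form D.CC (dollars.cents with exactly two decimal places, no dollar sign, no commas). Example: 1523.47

Answer: 208.61

Derivation:
After 1 (month_end (apply 1% monthly interest)): balance=$505.00 total_interest=$5.00
After 2 (month_end (apply 1% monthly interest)): balance=$510.05 total_interest=$10.05
After 3 (month_end (apply 1% monthly interest)): balance=$515.15 total_interest=$15.15
After 4 (year_end (apply 5% annual interest)): balance=$540.90 total_interest=$40.90
After 5 (month_end (apply 1% monthly interest)): balance=$546.30 total_interest=$46.30
After 6 (withdraw($300)): balance=$246.30 total_interest=$46.30
After 7 (year_end (apply 5% annual interest)): balance=$258.61 total_interest=$58.61
After 8 (withdraw($50)): balance=$208.61 total_interest=$58.61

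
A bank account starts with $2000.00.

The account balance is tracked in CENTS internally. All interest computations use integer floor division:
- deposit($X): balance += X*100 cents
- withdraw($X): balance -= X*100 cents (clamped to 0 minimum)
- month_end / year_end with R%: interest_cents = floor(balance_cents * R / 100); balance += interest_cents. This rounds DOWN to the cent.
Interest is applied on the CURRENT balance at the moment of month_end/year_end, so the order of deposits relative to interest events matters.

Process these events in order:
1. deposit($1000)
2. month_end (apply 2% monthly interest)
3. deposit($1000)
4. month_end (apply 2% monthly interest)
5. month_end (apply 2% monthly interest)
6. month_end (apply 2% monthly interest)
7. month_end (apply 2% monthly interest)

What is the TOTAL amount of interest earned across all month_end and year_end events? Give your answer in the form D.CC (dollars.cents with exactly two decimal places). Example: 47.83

Answer: 394.67

Derivation:
After 1 (deposit($1000)): balance=$3000.00 total_interest=$0.00
After 2 (month_end (apply 2% monthly interest)): balance=$3060.00 total_interest=$60.00
After 3 (deposit($1000)): balance=$4060.00 total_interest=$60.00
After 4 (month_end (apply 2% monthly interest)): balance=$4141.20 total_interest=$141.20
After 5 (month_end (apply 2% monthly interest)): balance=$4224.02 total_interest=$224.02
After 6 (month_end (apply 2% monthly interest)): balance=$4308.50 total_interest=$308.50
After 7 (month_end (apply 2% monthly interest)): balance=$4394.67 total_interest=$394.67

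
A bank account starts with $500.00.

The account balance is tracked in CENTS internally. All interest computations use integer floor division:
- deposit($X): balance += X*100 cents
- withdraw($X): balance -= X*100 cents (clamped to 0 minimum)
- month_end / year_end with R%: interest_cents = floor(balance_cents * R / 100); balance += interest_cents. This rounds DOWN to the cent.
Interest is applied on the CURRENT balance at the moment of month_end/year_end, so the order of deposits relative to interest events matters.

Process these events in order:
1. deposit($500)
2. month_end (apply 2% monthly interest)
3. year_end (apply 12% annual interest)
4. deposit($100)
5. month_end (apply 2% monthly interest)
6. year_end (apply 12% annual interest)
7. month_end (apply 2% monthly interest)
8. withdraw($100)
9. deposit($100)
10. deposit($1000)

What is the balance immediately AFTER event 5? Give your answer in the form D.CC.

Answer: 1267.24

Derivation:
After 1 (deposit($500)): balance=$1000.00 total_interest=$0.00
After 2 (month_end (apply 2% monthly interest)): balance=$1020.00 total_interest=$20.00
After 3 (year_end (apply 12% annual interest)): balance=$1142.40 total_interest=$142.40
After 4 (deposit($100)): balance=$1242.40 total_interest=$142.40
After 5 (month_end (apply 2% monthly interest)): balance=$1267.24 total_interest=$167.24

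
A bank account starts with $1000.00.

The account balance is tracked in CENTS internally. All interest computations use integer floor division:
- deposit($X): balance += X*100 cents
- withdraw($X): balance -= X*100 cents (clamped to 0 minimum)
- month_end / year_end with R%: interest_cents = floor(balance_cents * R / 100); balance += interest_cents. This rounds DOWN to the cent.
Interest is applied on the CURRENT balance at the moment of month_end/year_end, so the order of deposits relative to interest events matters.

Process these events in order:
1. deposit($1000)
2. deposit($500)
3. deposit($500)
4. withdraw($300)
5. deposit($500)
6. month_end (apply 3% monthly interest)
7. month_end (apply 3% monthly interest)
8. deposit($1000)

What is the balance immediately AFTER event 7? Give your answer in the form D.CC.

After 1 (deposit($1000)): balance=$2000.00 total_interest=$0.00
After 2 (deposit($500)): balance=$2500.00 total_interest=$0.00
After 3 (deposit($500)): balance=$3000.00 total_interest=$0.00
After 4 (withdraw($300)): balance=$2700.00 total_interest=$0.00
After 5 (deposit($500)): balance=$3200.00 total_interest=$0.00
After 6 (month_end (apply 3% monthly interest)): balance=$3296.00 total_interest=$96.00
After 7 (month_end (apply 3% monthly interest)): balance=$3394.88 total_interest=$194.88

Answer: 3394.88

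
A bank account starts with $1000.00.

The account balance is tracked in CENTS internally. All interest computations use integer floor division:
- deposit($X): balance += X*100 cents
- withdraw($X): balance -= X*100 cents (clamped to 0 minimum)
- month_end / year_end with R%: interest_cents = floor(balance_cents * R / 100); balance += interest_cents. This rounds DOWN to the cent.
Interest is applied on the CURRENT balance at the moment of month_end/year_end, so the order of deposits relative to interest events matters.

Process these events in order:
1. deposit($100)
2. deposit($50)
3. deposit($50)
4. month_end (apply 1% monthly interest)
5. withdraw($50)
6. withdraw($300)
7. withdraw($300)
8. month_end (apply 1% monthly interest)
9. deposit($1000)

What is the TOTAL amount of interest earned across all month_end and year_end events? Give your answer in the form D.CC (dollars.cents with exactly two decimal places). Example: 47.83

After 1 (deposit($100)): balance=$1100.00 total_interest=$0.00
After 2 (deposit($50)): balance=$1150.00 total_interest=$0.00
After 3 (deposit($50)): balance=$1200.00 total_interest=$0.00
After 4 (month_end (apply 1% monthly interest)): balance=$1212.00 total_interest=$12.00
After 5 (withdraw($50)): balance=$1162.00 total_interest=$12.00
After 6 (withdraw($300)): balance=$862.00 total_interest=$12.00
After 7 (withdraw($300)): balance=$562.00 total_interest=$12.00
After 8 (month_end (apply 1% monthly interest)): balance=$567.62 total_interest=$17.62
After 9 (deposit($1000)): balance=$1567.62 total_interest=$17.62

Answer: 17.62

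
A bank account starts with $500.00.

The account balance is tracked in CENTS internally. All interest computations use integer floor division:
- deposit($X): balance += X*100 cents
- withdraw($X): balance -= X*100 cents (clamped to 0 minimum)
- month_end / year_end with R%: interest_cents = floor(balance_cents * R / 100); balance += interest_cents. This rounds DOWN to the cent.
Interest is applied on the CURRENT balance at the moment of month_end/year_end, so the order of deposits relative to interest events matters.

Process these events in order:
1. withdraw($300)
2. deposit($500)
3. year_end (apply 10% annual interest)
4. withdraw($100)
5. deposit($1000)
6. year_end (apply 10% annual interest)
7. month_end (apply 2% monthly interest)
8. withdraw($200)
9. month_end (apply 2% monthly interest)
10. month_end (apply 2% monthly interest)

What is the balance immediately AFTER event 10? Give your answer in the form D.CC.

Answer: 1741.35

Derivation:
After 1 (withdraw($300)): balance=$200.00 total_interest=$0.00
After 2 (deposit($500)): balance=$700.00 total_interest=$0.00
After 3 (year_end (apply 10% annual interest)): balance=$770.00 total_interest=$70.00
After 4 (withdraw($100)): balance=$670.00 total_interest=$70.00
After 5 (deposit($1000)): balance=$1670.00 total_interest=$70.00
After 6 (year_end (apply 10% annual interest)): balance=$1837.00 total_interest=$237.00
After 7 (month_end (apply 2% monthly interest)): balance=$1873.74 total_interest=$273.74
After 8 (withdraw($200)): balance=$1673.74 total_interest=$273.74
After 9 (month_end (apply 2% monthly interest)): balance=$1707.21 total_interest=$307.21
After 10 (month_end (apply 2% monthly interest)): balance=$1741.35 total_interest=$341.35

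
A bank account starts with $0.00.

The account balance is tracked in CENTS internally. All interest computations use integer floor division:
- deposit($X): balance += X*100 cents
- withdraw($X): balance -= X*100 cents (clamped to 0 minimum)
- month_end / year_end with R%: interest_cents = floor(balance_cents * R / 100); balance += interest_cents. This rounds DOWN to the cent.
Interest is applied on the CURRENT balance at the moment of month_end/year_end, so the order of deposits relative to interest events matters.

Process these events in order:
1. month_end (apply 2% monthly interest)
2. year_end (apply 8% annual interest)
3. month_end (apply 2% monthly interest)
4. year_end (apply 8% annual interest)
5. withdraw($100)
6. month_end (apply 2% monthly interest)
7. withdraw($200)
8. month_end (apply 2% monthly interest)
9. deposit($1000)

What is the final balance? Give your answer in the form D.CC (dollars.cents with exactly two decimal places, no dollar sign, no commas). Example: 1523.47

Answer: 1000.00

Derivation:
After 1 (month_end (apply 2% monthly interest)): balance=$0.00 total_interest=$0.00
After 2 (year_end (apply 8% annual interest)): balance=$0.00 total_interest=$0.00
After 3 (month_end (apply 2% monthly interest)): balance=$0.00 total_interest=$0.00
After 4 (year_end (apply 8% annual interest)): balance=$0.00 total_interest=$0.00
After 5 (withdraw($100)): balance=$0.00 total_interest=$0.00
After 6 (month_end (apply 2% monthly interest)): balance=$0.00 total_interest=$0.00
After 7 (withdraw($200)): balance=$0.00 total_interest=$0.00
After 8 (month_end (apply 2% monthly interest)): balance=$0.00 total_interest=$0.00
After 9 (deposit($1000)): balance=$1000.00 total_interest=$0.00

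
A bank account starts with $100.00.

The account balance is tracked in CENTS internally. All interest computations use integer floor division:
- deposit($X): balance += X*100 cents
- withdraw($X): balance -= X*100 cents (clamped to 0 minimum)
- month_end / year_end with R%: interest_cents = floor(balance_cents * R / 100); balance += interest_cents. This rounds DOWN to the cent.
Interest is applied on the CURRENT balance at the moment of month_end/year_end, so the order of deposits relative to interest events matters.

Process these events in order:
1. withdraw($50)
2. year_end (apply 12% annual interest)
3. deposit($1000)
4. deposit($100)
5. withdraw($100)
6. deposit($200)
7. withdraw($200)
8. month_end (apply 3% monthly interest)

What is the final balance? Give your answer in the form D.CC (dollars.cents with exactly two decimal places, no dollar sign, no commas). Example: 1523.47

Answer: 1087.68

Derivation:
After 1 (withdraw($50)): balance=$50.00 total_interest=$0.00
After 2 (year_end (apply 12% annual interest)): balance=$56.00 total_interest=$6.00
After 3 (deposit($1000)): balance=$1056.00 total_interest=$6.00
After 4 (deposit($100)): balance=$1156.00 total_interest=$6.00
After 5 (withdraw($100)): balance=$1056.00 total_interest=$6.00
After 6 (deposit($200)): balance=$1256.00 total_interest=$6.00
After 7 (withdraw($200)): balance=$1056.00 total_interest=$6.00
After 8 (month_end (apply 3% monthly interest)): balance=$1087.68 total_interest=$37.68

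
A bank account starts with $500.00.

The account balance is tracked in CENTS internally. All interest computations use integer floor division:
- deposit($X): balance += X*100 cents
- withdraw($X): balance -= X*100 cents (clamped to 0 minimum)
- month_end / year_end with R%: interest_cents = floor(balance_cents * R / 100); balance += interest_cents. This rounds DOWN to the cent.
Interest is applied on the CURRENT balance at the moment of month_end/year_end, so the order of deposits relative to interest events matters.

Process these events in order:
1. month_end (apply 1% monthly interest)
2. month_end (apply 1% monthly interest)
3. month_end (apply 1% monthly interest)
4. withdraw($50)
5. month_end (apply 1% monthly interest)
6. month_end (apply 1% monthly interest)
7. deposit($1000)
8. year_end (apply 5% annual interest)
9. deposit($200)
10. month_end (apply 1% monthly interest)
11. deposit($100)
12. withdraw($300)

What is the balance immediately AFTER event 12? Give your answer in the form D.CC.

After 1 (month_end (apply 1% monthly interest)): balance=$505.00 total_interest=$5.00
After 2 (month_end (apply 1% monthly interest)): balance=$510.05 total_interest=$10.05
After 3 (month_end (apply 1% monthly interest)): balance=$515.15 total_interest=$15.15
After 4 (withdraw($50)): balance=$465.15 total_interest=$15.15
After 5 (month_end (apply 1% monthly interest)): balance=$469.80 total_interest=$19.80
After 6 (month_end (apply 1% monthly interest)): balance=$474.49 total_interest=$24.49
After 7 (deposit($1000)): balance=$1474.49 total_interest=$24.49
After 8 (year_end (apply 5% annual interest)): balance=$1548.21 total_interest=$98.21
After 9 (deposit($200)): balance=$1748.21 total_interest=$98.21
After 10 (month_end (apply 1% monthly interest)): balance=$1765.69 total_interest=$115.69
After 11 (deposit($100)): balance=$1865.69 total_interest=$115.69
After 12 (withdraw($300)): balance=$1565.69 total_interest=$115.69

Answer: 1565.69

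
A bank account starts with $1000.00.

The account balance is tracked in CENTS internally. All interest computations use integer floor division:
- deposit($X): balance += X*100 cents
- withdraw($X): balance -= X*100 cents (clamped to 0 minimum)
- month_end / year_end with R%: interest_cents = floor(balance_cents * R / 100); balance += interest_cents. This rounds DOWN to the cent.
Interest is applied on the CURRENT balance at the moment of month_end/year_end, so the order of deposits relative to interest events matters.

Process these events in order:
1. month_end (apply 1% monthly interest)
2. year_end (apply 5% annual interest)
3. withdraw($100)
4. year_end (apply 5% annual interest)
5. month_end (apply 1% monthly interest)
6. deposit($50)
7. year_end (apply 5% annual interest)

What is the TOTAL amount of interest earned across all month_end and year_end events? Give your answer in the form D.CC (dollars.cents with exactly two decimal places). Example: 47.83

After 1 (month_end (apply 1% monthly interest)): balance=$1010.00 total_interest=$10.00
After 2 (year_end (apply 5% annual interest)): balance=$1060.50 total_interest=$60.50
After 3 (withdraw($100)): balance=$960.50 total_interest=$60.50
After 4 (year_end (apply 5% annual interest)): balance=$1008.52 total_interest=$108.52
After 5 (month_end (apply 1% monthly interest)): balance=$1018.60 total_interest=$118.60
After 6 (deposit($50)): balance=$1068.60 total_interest=$118.60
After 7 (year_end (apply 5% annual interest)): balance=$1122.03 total_interest=$172.03

Answer: 172.03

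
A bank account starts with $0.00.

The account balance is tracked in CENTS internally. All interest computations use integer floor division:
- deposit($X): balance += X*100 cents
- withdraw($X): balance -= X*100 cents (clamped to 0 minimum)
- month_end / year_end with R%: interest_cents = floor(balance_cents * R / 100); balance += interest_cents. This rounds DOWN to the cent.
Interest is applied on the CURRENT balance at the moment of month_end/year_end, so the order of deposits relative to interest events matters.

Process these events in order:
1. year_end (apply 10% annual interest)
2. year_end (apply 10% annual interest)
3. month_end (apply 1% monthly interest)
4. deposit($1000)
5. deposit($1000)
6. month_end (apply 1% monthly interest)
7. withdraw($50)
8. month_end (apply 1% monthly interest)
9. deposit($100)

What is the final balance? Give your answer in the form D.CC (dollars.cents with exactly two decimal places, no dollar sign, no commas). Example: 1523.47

After 1 (year_end (apply 10% annual interest)): balance=$0.00 total_interest=$0.00
After 2 (year_end (apply 10% annual interest)): balance=$0.00 total_interest=$0.00
After 3 (month_end (apply 1% monthly interest)): balance=$0.00 total_interest=$0.00
After 4 (deposit($1000)): balance=$1000.00 total_interest=$0.00
After 5 (deposit($1000)): balance=$2000.00 total_interest=$0.00
After 6 (month_end (apply 1% monthly interest)): balance=$2020.00 total_interest=$20.00
After 7 (withdraw($50)): balance=$1970.00 total_interest=$20.00
After 8 (month_end (apply 1% monthly interest)): balance=$1989.70 total_interest=$39.70
After 9 (deposit($100)): balance=$2089.70 total_interest=$39.70

Answer: 2089.70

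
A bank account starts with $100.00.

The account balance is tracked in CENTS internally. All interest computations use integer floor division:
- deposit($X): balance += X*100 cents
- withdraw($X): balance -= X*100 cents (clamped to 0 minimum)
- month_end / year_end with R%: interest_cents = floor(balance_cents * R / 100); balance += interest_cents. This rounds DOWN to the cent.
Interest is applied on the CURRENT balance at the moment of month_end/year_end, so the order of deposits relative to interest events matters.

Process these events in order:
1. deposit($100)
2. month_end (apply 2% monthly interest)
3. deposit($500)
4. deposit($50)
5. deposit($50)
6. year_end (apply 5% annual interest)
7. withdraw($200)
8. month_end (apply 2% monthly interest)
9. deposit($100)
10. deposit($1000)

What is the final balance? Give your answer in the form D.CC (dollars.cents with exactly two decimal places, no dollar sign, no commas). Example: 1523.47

After 1 (deposit($100)): balance=$200.00 total_interest=$0.00
After 2 (month_end (apply 2% monthly interest)): balance=$204.00 total_interest=$4.00
After 3 (deposit($500)): balance=$704.00 total_interest=$4.00
After 4 (deposit($50)): balance=$754.00 total_interest=$4.00
After 5 (deposit($50)): balance=$804.00 total_interest=$4.00
After 6 (year_end (apply 5% annual interest)): balance=$844.20 total_interest=$44.20
After 7 (withdraw($200)): balance=$644.20 total_interest=$44.20
After 8 (month_end (apply 2% monthly interest)): balance=$657.08 total_interest=$57.08
After 9 (deposit($100)): balance=$757.08 total_interest=$57.08
After 10 (deposit($1000)): balance=$1757.08 total_interest=$57.08

Answer: 1757.08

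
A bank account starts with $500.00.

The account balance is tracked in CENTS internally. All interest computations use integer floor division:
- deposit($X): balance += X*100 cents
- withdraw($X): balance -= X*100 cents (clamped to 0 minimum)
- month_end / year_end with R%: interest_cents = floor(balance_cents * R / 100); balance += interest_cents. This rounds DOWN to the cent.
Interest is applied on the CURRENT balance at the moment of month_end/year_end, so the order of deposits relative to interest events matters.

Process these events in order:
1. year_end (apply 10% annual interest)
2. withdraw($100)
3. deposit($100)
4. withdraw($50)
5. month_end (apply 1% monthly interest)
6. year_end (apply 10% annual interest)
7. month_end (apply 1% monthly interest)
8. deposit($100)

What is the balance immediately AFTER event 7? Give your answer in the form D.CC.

Answer: 561.05

Derivation:
After 1 (year_end (apply 10% annual interest)): balance=$550.00 total_interest=$50.00
After 2 (withdraw($100)): balance=$450.00 total_interest=$50.00
After 3 (deposit($100)): balance=$550.00 total_interest=$50.00
After 4 (withdraw($50)): balance=$500.00 total_interest=$50.00
After 5 (month_end (apply 1% monthly interest)): balance=$505.00 total_interest=$55.00
After 6 (year_end (apply 10% annual interest)): balance=$555.50 total_interest=$105.50
After 7 (month_end (apply 1% monthly interest)): balance=$561.05 total_interest=$111.05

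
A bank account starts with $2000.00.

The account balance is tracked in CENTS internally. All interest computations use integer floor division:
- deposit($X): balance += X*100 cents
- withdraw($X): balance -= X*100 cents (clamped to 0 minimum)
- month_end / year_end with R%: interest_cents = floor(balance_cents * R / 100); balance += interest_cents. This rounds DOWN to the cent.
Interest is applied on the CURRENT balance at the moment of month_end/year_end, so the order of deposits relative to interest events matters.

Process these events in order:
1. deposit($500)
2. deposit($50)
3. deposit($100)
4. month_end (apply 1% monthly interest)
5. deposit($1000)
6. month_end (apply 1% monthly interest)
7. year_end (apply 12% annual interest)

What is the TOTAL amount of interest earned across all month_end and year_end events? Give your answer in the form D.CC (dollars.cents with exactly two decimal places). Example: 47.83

After 1 (deposit($500)): balance=$2500.00 total_interest=$0.00
After 2 (deposit($50)): balance=$2550.00 total_interest=$0.00
After 3 (deposit($100)): balance=$2650.00 total_interest=$0.00
After 4 (month_end (apply 1% monthly interest)): balance=$2676.50 total_interest=$26.50
After 5 (deposit($1000)): balance=$3676.50 total_interest=$26.50
After 6 (month_end (apply 1% monthly interest)): balance=$3713.26 total_interest=$63.26
After 7 (year_end (apply 12% annual interest)): balance=$4158.85 total_interest=$508.85

Answer: 508.85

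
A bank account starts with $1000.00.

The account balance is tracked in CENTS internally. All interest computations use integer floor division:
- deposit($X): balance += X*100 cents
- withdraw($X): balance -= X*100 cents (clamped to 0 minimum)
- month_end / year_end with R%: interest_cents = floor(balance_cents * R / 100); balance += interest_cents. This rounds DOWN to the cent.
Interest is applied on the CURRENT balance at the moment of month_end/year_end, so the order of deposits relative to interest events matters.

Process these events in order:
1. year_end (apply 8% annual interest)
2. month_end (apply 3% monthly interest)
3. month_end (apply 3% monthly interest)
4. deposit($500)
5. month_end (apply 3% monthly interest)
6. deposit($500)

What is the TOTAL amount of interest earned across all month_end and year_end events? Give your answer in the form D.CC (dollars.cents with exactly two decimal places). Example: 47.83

After 1 (year_end (apply 8% annual interest)): balance=$1080.00 total_interest=$80.00
After 2 (month_end (apply 3% monthly interest)): balance=$1112.40 total_interest=$112.40
After 3 (month_end (apply 3% monthly interest)): balance=$1145.77 total_interest=$145.77
After 4 (deposit($500)): balance=$1645.77 total_interest=$145.77
After 5 (month_end (apply 3% monthly interest)): balance=$1695.14 total_interest=$195.14
After 6 (deposit($500)): balance=$2195.14 total_interest=$195.14

Answer: 195.14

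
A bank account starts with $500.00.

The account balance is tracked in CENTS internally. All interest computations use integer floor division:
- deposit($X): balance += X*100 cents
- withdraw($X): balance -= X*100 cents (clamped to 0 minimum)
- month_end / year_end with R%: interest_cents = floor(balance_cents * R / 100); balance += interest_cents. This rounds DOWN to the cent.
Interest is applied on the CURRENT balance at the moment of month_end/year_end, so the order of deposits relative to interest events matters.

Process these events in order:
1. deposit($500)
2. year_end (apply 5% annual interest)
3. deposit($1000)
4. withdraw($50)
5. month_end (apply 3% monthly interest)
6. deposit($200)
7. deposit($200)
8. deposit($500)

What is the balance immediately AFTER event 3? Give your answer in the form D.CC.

After 1 (deposit($500)): balance=$1000.00 total_interest=$0.00
After 2 (year_end (apply 5% annual interest)): balance=$1050.00 total_interest=$50.00
After 3 (deposit($1000)): balance=$2050.00 total_interest=$50.00

Answer: 2050.00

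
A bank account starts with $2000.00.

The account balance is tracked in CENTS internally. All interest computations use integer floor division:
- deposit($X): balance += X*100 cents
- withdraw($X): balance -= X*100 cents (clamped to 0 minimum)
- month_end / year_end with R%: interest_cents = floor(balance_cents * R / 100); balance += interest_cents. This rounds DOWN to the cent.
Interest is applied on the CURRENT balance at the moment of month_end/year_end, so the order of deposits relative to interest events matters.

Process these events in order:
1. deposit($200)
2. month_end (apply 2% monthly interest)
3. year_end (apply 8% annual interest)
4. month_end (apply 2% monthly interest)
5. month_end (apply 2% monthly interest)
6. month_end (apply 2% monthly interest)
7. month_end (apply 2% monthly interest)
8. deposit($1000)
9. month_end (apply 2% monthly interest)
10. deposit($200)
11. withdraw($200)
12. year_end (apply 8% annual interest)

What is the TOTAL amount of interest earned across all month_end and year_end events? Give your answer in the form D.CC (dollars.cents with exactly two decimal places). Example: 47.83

After 1 (deposit($200)): balance=$2200.00 total_interest=$0.00
After 2 (month_end (apply 2% monthly interest)): balance=$2244.00 total_interest=$44.00
After 3 (year_end (apply 8% annual interest)): balance=$2423.52 total_interest=$223.52
After 4 (month_end (apply 2% monthly interest)): balance=$2471.99 total_interest=$271.99
After 5 (month_end (apply 2% monthly interest)): balance=$2521.42 total_interest=$321.42
After 6 (month_end (apply 2% monthly interest)): balance=$2571.84 total_interest=$371.84
After 7 (month_end (apply 2% monthly interest)): balance=$2623.27 total_interest=$423.27
After 8 (deposit($1000)): balance=$3623.27 total_interest=$423.27
After 9 (month_end (apply 2% monthly interest)): balance=$3695.73 total_interest=$495.73
After 10 (deposit($200)): balance=$3895.73 total_interest=$495.73
After 11 (withdraw($200)): balance=$3695.73 total_interest=$495.73
After 12 (year_end (apply 8% annual interest)): balance=$3991.38 total_interest=$791.38

Answer: 791.38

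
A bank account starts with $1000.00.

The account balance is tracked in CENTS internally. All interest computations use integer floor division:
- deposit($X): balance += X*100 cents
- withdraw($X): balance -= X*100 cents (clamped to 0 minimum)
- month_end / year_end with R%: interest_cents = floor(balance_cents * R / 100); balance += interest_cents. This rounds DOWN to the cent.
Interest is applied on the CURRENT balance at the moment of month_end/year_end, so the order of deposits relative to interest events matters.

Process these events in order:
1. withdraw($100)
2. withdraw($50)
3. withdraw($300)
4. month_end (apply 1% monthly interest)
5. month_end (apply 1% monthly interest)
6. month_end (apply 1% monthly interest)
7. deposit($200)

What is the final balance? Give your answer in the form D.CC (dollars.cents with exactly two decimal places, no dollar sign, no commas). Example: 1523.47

Answer: 766.66

Derivation:
After 1 (withdraw($100)): balance=$900.00 total_interest=$0.00
After 2 (withdraw($50)): balance=$850.00 total_interest=$0.00
After 3 (withdraw($300)): balance=$550.00 total_interest=$0.00
After 4 (month_end (apply 1% monthly interest)): balance=$555.50 total_interest=$5.50
After 5 (month_end (apply 1% monthly interest)): balance=$561.05 total_interest=$11.05
After 6 (month_end (apply 1% monthly interest)): balance=$566.66 total_interest=$16.66
After 7 (deposit($200)): balance=$766.66 total_interest=$16.66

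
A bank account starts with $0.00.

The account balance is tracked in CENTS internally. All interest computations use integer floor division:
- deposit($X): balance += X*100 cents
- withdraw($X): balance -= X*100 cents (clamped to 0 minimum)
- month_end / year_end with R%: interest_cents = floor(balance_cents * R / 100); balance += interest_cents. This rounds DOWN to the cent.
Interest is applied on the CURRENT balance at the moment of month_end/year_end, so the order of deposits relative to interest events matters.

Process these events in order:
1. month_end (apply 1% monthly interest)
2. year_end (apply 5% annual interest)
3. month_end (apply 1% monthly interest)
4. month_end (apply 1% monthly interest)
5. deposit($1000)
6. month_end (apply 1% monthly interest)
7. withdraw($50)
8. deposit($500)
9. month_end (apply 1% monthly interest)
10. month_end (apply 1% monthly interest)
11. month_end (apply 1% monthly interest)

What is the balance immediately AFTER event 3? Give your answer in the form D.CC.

Answer: 0.00

Derivation:
After 1 (month_end (apply 1% monthly interest)): balance=$0.00 total_interest=$0.00
After 2 (year_end (apply 5% annual interest)): balance=$0.00 total_interest=$0.00
After 3 (month_end (apply 1% monthly interest)): balance=$0.00 total_interest=$0.00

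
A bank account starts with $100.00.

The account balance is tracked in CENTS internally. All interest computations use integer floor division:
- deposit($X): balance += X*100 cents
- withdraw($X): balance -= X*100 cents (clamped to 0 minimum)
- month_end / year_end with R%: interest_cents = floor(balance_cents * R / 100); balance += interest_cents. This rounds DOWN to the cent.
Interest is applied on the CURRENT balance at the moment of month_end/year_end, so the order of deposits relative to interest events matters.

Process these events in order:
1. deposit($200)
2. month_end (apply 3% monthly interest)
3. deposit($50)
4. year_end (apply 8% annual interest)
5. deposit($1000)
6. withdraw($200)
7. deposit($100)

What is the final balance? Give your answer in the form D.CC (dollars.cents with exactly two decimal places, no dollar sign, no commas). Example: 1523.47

Answer: 1287.72

Derivation:
After 1 (deposit($200)): balance=$300.00 total_interest=$0.00
After 2 (month_end (apply 3% monthly interest)): balance=$309.00 total_interest=$9.00
After 3 (deposit($50)): balance=$359.00 total_interest=$9.00
After 4 (year_end (apply 8% annual interest)): balance=$387.72 total_interest=$37.72
After 5 (deposit($1000)): balance=$1387.72 total_interest=$37.72
After 6 (withdraw($200)): balance=$1187.72 total_interest=$37.72
After 7 (deposit($100)): balance=$1287.72 total_interest=$37.72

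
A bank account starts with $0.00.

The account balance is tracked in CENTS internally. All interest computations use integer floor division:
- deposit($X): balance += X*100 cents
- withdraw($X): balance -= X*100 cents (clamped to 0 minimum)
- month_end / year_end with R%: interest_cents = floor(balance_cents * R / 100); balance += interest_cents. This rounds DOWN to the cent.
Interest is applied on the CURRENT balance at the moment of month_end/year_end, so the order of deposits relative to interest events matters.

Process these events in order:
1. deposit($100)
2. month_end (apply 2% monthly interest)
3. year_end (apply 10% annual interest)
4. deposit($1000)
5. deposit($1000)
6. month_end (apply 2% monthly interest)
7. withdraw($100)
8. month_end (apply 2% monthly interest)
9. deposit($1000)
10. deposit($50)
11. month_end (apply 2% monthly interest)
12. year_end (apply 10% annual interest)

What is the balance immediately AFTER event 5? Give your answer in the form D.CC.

Answer: 2112.20

Derivation:
After 1 (deposit($100)): balance=$100.00 total_interest=$0.00
After 2 (month_end (apply 2% monthly interest)): balance=$102.00 total_interest=$2.00
After 3 (year_end (apply 10% annual interest)): balance=$112.20 total_interest=$12.20
After 4 (deposit($1000)): balance=$1112.20 total_interest=$12.20
After 5 (deposit($1000)): balance=$2112.20 total_interest=$12.20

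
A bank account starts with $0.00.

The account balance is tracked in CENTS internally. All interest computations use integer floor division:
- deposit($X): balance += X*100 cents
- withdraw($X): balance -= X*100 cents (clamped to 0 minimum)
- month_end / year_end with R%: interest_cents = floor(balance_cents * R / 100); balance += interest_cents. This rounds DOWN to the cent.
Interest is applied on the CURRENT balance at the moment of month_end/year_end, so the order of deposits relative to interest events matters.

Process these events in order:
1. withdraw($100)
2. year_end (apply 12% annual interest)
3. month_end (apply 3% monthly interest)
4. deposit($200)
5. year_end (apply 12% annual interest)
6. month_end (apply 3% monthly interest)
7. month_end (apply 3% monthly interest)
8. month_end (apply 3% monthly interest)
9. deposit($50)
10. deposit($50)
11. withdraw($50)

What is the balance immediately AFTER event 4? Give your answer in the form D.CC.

Answer: 200.00

Derivation:
After 1 (withdraw($100)): balance=$0.00 total_interest=$0.00
After 2 (year_end (apply 12% annual interest)): balance=$0.00 total_interest=$0.00
After 3 (month_end (apply 3% monthly interest)): balance=$0.00 total_interest=$0.00
After 4 (deposit($200)): balance=$200.00 total_interest=$0.00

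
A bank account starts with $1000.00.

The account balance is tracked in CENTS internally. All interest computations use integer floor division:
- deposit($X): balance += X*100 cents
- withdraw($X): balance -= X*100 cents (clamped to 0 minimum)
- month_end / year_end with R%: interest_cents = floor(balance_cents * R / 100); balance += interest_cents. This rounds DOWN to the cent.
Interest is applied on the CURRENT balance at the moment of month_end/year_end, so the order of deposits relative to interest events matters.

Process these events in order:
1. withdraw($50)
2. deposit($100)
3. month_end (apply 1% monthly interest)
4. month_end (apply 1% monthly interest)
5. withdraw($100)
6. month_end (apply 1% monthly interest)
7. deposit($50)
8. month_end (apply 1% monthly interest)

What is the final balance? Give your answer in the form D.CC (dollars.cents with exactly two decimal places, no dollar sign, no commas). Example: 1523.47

Answer: 1041.11

Derivation:
After 1 (withdraw($50)): balance=$950.00 total_interest=$0.00
After 2 (deposit($100)): balance=$1050.00 total_interest=$0.00
After 3 (month_end (apply 1% monthly interest)): balance=$1060.50 total_interest=$10.50
After 4 (month_end (apply 1% monthly interest)): balance=$1071.10 total_interest=$21.10
After 5 (withdraw($100)): balance=$971.10 total_interest=$21.10
After 6 (month_end (apply 1% monthly interest)): balance=$980.81 total_interest=$30.81
After 7 (deposit($50)): balance=$1030.81 total_interest=$30.81
After 8 (month_end (apply 1% monthly interest)): balance=$1041.11 total_interest=$41.11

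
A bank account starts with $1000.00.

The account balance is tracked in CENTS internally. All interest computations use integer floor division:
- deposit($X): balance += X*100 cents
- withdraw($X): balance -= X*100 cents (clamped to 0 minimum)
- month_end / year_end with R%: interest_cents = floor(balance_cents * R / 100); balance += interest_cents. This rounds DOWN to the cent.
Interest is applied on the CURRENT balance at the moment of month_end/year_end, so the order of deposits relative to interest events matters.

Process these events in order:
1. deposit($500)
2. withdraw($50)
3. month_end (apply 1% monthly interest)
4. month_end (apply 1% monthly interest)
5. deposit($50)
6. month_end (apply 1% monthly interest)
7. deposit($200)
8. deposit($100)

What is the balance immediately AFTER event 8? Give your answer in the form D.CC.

After 1 (deposit($500)): balance=$1500.00 total_interest=$0.00
After 2 (withdraw($50)): balance=$1450.00 total_interest=$0.00
After 3 (month_end (apply 1% monthly interest)): balance=$1464.50 total_interest=$14.50
After 4 (month_end (apply 1% monthly interest)): balance=$1479.14 total_interest=$29.14
After 5 (deposit($50)): balance=$1529.14 total_interest=$29.14
After 6 (month_end (apply 1% monthly interest)): balance=$1544.43 total_interest=$44.43
After 7 (deposit($200)): balance=$1744.43 total_interest=$44.43
After 8 (deposit($100)): balance=$1844.43 total_interest=$44.43

Answer: 1844.43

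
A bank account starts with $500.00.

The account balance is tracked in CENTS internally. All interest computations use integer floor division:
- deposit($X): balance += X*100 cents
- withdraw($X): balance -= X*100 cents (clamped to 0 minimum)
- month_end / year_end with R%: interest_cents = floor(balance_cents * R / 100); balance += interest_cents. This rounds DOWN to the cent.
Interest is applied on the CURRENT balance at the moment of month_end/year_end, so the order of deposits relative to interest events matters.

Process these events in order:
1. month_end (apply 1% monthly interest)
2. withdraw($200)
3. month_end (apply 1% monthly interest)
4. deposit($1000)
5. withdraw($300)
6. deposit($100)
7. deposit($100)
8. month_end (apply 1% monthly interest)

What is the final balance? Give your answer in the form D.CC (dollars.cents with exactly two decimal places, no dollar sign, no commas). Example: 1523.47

After 1 (month_end (apply 1% monthly interest)): balance=$505.00 total_interest=$5.00
After 2 (withdraw($200)): balance=$305.00 total_interest=$5.00
After 3 (month_end (apply 1% monthly interest)): balance=$308.05 total_interest=$8.05
After 4 (deposit($1000)): balance=$1308.05 total_interest=$8.05
After 5 (withdraw($300)): balance=$1008.05 total_interest=$8.05
After 6 (deposit($100)): balance=$1108.05 total_interest=$8.05
After 7 (deposit($100)): balance=$1208.05 total_interest=$8.05
After 8 (month_end (apply 1% monthly interest)): balance=$1220.13 total_interest=$20.13

Answer: 1220.13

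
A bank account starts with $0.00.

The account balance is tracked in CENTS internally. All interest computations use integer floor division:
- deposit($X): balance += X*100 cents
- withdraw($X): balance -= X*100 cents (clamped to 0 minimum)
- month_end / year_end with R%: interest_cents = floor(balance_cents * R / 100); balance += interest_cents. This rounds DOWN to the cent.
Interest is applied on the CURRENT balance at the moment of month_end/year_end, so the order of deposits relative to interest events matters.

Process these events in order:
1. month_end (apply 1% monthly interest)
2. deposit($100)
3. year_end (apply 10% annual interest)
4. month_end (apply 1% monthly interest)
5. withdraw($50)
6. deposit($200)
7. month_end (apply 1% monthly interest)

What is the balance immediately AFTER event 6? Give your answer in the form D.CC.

Answer: 261.10

Derivation:
After 1 (month_end (apply 1% monthly interest)): balance=$0.00 total_interest=$0.00
After 2 (deposit($100)): balance=$100.00 total_interest=$0.00
After 3 (year_end (apply 10% annual interest)): balance=$110.00 total_interest=$10.00
After 4 (month_end (apply 1% monthly interest)): balance=$111.10 total_interest=$11.10
After 5 (withdraw($50)): balance=$61.10 total_interest=$11.10
After 6 (deposit($200)): balance=$261.10 total_interest=$11.10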